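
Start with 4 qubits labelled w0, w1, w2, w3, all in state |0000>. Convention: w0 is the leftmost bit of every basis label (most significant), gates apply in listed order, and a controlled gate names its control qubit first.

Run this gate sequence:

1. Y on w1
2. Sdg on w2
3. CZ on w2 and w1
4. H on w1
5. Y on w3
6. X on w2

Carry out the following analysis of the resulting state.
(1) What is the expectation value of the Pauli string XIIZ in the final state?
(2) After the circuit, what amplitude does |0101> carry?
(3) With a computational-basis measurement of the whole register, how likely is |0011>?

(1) The expectation value of XIIZ is 0.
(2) The amplitude on |0101> is 0.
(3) A full measurement returns |0011> with probability 1/2.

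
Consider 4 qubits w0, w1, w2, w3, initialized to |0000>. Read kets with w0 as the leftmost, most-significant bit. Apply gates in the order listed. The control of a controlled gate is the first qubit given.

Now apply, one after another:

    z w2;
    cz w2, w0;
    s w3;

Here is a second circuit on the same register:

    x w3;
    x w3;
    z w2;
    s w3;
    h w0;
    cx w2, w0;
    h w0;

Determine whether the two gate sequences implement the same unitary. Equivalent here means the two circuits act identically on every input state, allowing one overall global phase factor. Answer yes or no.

Yes — the two circuits implement the same unitary up to a global phase.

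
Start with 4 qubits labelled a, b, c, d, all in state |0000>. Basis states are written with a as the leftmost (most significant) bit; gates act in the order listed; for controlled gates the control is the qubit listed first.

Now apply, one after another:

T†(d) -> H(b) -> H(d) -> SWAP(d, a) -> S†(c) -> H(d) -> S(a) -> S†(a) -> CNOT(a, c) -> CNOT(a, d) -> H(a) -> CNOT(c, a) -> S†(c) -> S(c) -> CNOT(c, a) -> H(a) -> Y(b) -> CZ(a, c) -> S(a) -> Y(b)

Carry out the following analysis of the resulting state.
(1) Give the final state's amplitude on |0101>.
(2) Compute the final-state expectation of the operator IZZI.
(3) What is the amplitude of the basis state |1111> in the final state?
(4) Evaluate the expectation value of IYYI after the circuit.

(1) The amplitude on |0101> is sqrt(2)/4. Key observation: the block from step 11 through step 16 cancels to the identity and can be dropped.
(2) The observable IZZI averages to 0.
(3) |1111> carries amplitude -sqrt(2)*I/4 in the final state.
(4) In the final state, IYYI has expectation 0.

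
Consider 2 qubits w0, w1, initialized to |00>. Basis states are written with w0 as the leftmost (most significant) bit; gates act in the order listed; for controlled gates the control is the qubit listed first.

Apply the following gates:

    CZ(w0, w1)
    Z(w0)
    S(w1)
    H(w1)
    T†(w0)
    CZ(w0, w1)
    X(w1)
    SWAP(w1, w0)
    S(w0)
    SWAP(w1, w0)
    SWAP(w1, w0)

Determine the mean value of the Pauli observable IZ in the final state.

In the final state, IZ has expectation 1. Key observation: the block from step 10 through step 11 cancels to the identity and can be dropped.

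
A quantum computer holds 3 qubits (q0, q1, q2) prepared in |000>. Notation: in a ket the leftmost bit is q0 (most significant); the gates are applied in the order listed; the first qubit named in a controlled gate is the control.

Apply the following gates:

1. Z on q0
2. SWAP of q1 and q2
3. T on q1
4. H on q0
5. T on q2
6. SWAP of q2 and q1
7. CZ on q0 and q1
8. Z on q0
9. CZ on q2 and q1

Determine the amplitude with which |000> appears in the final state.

The amplitude on |000> is sqrt(2)/2.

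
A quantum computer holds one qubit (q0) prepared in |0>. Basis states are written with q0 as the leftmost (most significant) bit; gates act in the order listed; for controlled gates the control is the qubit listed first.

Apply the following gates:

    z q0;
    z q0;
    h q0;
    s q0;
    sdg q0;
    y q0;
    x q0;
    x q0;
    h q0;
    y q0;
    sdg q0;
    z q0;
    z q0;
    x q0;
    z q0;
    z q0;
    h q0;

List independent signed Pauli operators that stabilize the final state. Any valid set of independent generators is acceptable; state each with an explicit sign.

One valid set of independent stabilizer generators is -X (any independent generating set of the same group is equally correct).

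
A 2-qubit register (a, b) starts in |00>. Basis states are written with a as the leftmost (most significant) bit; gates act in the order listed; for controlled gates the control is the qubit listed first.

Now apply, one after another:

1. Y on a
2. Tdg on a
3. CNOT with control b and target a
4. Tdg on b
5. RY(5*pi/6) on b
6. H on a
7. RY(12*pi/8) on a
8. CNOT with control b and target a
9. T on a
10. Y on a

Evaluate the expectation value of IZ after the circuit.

In the final state, IZ has expectation -sqrt(3)/2.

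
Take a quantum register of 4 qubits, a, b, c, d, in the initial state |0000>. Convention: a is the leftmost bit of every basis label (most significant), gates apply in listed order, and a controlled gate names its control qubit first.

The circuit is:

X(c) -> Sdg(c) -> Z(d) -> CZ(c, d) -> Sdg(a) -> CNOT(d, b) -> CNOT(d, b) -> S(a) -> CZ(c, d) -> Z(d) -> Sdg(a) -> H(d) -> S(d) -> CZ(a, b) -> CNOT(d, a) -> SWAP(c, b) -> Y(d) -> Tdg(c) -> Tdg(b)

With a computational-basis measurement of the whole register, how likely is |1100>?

A full measurement returns |1100> with probability 1/2. Key observation: gates 3-10 undo each other exactly, leaving only the rest of the circuit to track.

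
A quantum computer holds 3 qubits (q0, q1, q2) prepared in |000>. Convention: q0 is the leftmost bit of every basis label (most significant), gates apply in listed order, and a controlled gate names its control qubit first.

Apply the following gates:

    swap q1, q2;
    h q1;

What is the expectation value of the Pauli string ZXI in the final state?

In the final state, ZXI has expectation 1.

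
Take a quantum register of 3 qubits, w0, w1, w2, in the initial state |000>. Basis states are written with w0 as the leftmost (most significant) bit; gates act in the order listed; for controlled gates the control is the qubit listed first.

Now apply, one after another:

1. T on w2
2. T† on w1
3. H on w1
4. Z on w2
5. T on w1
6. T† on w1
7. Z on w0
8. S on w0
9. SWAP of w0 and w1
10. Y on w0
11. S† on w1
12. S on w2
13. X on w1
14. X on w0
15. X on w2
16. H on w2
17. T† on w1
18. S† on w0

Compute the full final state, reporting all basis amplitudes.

The final amplitudes are 0 on |000>, 0 on |001>, exp(I*pi/4)/2 on |010>, -exp(I*pi/4)/2 on |011>, 0 on |100>, 0 on |101>, exp(3*I*pi/4)/2 on |110>, -exp(3*I*pi/4)/2 on |111>.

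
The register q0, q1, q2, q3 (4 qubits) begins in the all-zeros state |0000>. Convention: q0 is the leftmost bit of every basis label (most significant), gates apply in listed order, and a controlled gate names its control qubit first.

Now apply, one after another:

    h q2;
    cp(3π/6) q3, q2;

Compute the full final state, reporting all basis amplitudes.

The resulting statevector has amplitude sqrt(2)/2 on |0000>, sqrt(2)/2 on |0010>, and 0 on every other basis state.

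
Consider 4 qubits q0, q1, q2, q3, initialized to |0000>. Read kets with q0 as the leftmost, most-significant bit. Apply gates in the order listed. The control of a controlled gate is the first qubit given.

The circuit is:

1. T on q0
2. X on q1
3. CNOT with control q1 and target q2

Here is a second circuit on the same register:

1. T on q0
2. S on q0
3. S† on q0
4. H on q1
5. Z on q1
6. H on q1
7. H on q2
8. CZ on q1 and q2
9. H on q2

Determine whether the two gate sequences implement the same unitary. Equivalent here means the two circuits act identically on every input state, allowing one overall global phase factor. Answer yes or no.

Yes, they are equivalent — the unitaries differ by at most a global phase.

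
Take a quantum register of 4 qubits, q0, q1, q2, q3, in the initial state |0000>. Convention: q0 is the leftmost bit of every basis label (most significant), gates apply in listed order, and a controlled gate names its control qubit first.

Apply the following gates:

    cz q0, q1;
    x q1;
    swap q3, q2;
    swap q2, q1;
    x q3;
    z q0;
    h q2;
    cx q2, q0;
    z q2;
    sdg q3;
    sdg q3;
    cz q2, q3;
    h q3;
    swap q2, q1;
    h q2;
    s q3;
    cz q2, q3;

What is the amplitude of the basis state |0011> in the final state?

The amplitude on |0011> is -sqrt(2)*I/4.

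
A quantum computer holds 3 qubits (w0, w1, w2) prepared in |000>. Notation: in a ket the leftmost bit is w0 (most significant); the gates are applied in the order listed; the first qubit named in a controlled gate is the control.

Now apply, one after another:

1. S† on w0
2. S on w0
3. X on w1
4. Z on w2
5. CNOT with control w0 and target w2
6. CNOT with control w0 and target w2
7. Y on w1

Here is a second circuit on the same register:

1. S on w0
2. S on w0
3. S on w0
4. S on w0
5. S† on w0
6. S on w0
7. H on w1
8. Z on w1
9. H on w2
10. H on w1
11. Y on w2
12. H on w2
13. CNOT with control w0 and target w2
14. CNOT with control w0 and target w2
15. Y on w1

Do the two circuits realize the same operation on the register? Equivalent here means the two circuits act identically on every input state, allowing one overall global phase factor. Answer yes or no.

No: there is an input state on which the two circuits produce genuinely different outputs (not merely differing by a phase).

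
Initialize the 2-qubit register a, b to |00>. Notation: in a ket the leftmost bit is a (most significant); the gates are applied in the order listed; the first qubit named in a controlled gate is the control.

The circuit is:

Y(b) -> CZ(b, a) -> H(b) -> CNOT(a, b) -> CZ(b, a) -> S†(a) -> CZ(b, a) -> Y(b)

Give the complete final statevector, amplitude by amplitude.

After the circuit, the state carries amplitude -sqrt(2)/2 on |00>, -sqrt(2)/2 on |01>, 0 on |10>, 0 on |11>.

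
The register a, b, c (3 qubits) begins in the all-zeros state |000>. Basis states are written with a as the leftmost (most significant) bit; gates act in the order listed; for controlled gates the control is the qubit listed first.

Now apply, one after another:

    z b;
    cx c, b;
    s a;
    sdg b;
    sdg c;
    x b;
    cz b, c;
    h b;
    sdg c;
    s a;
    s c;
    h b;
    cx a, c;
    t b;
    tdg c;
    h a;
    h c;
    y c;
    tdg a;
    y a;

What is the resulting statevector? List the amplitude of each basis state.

The final amplitudes are 0 on |000>, 0 on |001>, -1/2 on |010>, 1/2 on |011>, 0 on |100>, 0 on |101>, exp(I*pi/4)/2 on |110>, -exp(I*pi/4)/2 on |111>.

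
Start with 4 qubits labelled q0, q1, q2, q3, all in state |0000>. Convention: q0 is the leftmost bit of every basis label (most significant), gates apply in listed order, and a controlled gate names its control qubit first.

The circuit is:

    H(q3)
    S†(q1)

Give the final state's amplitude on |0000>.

The final state's coefficient on |0000> equals sqrt(2)/2.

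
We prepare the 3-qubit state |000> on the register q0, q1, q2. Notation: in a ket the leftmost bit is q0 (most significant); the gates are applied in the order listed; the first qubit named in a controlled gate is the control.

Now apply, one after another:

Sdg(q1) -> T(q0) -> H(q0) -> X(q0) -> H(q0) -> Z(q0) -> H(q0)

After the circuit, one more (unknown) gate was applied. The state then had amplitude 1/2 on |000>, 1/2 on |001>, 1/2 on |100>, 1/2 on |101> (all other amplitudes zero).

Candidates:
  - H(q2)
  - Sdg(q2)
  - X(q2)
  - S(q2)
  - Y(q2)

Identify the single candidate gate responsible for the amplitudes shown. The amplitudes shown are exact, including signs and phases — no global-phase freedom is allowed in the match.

The unique candidate consistent with the amplitudes is H(q2).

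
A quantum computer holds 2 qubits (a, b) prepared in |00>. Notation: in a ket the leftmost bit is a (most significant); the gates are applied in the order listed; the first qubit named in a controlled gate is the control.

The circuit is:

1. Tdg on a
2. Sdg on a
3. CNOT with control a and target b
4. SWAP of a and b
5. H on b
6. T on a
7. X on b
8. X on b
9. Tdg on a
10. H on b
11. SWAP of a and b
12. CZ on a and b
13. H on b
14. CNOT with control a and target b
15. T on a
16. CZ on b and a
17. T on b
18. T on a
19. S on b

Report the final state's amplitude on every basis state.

After the circuit, the state carries amplitude sqrt(2)/2 on |00>, sqrt(2)*exp(3*I*pi/4)/2 on |01>, 0 on |10>, 0 on |11>. Key observation: gates 4-11 undo each other exactly, leaving only the rest of the circuit to track.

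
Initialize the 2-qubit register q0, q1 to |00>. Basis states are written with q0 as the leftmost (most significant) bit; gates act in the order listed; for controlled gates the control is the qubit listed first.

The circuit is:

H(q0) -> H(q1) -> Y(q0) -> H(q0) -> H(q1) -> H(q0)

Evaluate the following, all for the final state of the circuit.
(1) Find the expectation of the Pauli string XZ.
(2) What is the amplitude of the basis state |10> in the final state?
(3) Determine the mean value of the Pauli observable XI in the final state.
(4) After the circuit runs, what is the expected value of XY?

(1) The expectation value of XZ is -1.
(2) The final state's coefficient on |10> equals sqrt(2)*I/2.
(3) The expectation value of XI is -1.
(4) The observable XY averages to 0.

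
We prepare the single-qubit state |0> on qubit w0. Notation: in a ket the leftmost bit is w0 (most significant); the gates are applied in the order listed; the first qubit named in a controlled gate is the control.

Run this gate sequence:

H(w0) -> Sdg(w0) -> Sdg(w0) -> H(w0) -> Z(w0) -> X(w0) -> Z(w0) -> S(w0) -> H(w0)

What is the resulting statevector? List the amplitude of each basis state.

After the circuit, the state carries amplitude -sqrt(2)/2 on |0>, -sqrt(2)/2 on |1>.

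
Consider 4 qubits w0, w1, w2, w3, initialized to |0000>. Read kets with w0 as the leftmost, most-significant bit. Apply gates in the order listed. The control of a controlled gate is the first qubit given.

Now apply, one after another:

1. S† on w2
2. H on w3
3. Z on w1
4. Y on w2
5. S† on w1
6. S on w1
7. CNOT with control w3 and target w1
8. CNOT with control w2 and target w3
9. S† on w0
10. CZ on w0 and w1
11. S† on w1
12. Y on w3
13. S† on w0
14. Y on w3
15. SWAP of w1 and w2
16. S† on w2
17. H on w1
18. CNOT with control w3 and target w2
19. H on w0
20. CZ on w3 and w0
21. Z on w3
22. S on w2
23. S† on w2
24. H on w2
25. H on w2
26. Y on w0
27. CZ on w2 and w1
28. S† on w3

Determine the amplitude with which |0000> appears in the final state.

The final state's coefficient on |0000> equals 0. Key observation: steps 22-23 multiply out to the identity, so the circuit reduces to the remaining gates.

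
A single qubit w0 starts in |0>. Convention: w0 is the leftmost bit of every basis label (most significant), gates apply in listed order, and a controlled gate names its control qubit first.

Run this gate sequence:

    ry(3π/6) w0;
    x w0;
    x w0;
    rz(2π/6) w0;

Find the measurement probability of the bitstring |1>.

The probability of measuring |1> is 1/2.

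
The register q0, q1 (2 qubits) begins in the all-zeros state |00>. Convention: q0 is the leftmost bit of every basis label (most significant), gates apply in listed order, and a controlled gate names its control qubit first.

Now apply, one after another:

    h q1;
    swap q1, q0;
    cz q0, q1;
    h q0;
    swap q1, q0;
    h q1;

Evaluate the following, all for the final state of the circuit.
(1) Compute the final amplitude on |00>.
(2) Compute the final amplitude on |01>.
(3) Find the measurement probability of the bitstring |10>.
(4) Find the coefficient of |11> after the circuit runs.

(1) The final state's coefficient on |00> equals sqrt(2)/2.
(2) The amplitude on |01> is sqrt(2)/2.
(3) A full measurement returns |10> with probability 0.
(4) The amplitude on |11> is 0.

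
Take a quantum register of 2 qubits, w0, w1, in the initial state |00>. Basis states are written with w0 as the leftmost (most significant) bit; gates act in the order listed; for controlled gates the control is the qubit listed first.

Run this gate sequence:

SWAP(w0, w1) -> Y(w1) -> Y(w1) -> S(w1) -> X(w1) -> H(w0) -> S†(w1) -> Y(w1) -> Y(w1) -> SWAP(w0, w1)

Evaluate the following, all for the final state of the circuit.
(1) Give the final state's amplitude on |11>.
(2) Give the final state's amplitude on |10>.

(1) The amplitude on |11> is -sqrt(2)*I/2.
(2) |10> carries amplitude -sqrt(2)*I/2 in the final state.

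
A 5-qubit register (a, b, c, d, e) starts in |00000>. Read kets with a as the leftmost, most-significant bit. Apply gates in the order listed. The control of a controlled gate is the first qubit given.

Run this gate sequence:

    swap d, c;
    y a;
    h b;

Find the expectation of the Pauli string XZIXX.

In the final state, XZIXX has expectation 0.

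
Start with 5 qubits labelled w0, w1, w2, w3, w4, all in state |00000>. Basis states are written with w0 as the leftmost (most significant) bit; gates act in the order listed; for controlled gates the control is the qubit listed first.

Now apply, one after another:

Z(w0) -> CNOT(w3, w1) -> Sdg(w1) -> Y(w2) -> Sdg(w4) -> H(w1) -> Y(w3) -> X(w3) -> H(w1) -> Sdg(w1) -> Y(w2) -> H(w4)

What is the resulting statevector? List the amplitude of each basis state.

The final amplitudes are sqrt(2)*I/2 on |00000>, sqrt(2)*I/2 on |00001>, and 0 on every other basis state.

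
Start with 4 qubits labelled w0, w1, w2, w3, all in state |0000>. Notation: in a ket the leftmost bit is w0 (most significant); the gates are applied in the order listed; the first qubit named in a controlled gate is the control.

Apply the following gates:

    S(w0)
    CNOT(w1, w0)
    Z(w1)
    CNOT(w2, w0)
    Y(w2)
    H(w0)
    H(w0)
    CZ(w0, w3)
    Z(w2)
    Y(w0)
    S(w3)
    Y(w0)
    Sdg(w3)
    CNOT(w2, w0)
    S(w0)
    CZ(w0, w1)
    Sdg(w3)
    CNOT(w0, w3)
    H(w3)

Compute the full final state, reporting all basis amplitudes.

The resulting statevector has amplitude sqrt(2)/2 on |1010>, -sqrt(2)/2 on |1011>, and 0 on every other basis state.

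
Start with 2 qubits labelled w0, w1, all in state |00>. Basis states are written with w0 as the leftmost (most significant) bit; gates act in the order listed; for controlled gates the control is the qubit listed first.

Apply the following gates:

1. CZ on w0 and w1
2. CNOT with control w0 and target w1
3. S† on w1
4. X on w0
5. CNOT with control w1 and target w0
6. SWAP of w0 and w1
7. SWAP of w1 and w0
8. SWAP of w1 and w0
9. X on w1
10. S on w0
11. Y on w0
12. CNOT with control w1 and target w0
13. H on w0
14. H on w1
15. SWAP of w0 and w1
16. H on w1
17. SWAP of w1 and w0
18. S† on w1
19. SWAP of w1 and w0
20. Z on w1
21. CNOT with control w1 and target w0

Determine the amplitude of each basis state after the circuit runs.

The resulting statevector has amplitude 0 on |00>, -sqrt(2)/2 on |01>, 0 on |10>, -sqrt(2)*I/2 on |11>. Key observation: the block from step 7 through step 8 cancels to the identity and can be dropped.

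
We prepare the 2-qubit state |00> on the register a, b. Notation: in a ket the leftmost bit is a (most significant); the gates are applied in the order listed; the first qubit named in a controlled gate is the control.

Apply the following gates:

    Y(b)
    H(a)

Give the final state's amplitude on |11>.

The amplitude on |11> is sqrt(2)*I/2.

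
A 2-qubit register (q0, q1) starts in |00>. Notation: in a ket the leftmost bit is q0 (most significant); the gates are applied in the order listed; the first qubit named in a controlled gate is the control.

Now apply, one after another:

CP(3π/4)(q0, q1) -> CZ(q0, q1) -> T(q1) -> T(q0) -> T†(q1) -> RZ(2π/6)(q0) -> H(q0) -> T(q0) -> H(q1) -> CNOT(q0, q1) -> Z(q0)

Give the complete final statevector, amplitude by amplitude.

The resulting statevector has amplitude -exp(5*I*pi/6)/2 on |00>, -exp(5*I*pi/6)/2 on |01>, -exp(I*pi/12)/2 on |10>, -exp(I*pi/12)/2 on |11>.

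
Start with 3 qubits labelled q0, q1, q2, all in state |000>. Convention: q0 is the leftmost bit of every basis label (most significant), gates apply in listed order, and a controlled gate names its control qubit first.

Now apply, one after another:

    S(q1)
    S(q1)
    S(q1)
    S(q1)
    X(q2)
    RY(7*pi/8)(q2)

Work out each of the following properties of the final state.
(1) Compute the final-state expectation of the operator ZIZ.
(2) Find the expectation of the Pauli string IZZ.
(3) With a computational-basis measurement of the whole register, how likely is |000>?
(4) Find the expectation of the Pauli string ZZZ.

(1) The observable ZIZ averages to sqrt(sqrt(2) + 2)/2. Key observation: steps 1-4 multiply out to the identity, so the circuit reduces to the remaining gates.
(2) In the final state, IZZ has expectation sqrt(sqrt(2) + 2)/2.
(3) The probability of measuring |000> is sin(7*pi/16)**2.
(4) The observable ZZZ averages to sqrt(sqrt(2) + 2)/2.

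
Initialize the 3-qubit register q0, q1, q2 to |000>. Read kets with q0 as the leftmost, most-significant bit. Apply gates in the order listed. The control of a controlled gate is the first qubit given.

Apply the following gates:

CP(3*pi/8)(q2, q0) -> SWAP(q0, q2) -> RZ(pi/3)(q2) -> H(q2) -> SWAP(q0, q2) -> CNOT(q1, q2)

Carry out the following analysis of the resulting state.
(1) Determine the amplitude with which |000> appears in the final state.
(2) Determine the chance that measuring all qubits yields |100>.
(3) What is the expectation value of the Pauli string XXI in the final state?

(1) The final state's coefficient on |000> equals -sqrt(2)*exp(5*I*pi/6)/2.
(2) Outcome |100> occurs with probability 1/2.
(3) The expectation value of XXI is 0.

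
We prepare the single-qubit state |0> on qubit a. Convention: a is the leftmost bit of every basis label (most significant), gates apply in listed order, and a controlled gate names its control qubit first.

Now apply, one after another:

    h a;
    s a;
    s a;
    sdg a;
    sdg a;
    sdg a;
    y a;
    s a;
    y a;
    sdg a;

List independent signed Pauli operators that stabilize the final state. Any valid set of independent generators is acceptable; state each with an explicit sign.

The stabilizer group can be generated by +Y, among other valid generating sets.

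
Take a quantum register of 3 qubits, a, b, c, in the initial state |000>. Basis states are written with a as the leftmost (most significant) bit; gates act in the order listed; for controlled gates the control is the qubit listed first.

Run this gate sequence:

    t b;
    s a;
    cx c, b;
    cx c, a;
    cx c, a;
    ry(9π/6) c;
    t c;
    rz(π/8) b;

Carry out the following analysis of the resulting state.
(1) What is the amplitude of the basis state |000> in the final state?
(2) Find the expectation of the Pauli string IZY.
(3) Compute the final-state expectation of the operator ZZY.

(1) |000> carries amplitude sqrt(2)*exp(15*I*pi/16)/2 in the final state. Key observation: the block from step 4 through step 5 cancels to the identity and can be dropped.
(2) In the final state, IZY has expectation -sqrt(2)/2.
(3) The observable ZZY averages to -sqrt(2)/2.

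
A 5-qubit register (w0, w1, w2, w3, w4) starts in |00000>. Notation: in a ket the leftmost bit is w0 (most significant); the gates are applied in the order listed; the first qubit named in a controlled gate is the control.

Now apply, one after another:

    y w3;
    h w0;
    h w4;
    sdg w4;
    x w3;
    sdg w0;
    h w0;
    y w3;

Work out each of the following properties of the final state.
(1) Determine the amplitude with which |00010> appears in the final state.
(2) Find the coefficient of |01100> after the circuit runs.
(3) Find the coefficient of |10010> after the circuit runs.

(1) The amplitude on |00010> is sqrt(2)*(-1 + I)/4.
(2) The amplitude on |01100> is 0.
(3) |10010> carries amplitude sqrt(2)*(-1 - I)/4 in the final state.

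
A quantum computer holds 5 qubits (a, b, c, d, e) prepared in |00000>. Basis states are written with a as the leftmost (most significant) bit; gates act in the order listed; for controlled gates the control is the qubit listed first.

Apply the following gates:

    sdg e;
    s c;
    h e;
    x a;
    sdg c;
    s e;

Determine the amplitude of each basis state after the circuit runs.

After the circuit, the state carries amplitude sqrt(2)/2 on |10000>, sqrt(2)*I/2 on |10001>, and 0 on every other basis state.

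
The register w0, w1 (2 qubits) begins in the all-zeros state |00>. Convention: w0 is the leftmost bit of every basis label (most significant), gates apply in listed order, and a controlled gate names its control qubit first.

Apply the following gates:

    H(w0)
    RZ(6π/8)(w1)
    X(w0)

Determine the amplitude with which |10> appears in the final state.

|10> carries amplitude -sqrt(2)*exp(5*I*pi/8)/2 in the final state.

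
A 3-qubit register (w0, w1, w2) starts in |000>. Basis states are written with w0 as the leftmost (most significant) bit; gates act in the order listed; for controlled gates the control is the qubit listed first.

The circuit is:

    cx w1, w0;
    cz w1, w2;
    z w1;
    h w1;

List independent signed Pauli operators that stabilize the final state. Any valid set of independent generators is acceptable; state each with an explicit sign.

One valid set of independent stabilizer generators is +IXI, +ZII, +IIZ (any independent generating set of the same group is equally correct).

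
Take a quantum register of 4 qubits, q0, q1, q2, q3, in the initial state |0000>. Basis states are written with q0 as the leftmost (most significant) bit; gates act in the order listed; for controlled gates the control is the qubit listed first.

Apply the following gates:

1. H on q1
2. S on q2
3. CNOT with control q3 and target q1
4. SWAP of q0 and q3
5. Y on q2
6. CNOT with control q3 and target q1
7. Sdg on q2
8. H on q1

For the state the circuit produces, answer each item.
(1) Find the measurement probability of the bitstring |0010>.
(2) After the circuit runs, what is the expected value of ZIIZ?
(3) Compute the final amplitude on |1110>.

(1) The probability of measuring |0010> is 1.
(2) The observable ZIIZ averages to 1.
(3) The final state's coefficient on |1110> equals 0.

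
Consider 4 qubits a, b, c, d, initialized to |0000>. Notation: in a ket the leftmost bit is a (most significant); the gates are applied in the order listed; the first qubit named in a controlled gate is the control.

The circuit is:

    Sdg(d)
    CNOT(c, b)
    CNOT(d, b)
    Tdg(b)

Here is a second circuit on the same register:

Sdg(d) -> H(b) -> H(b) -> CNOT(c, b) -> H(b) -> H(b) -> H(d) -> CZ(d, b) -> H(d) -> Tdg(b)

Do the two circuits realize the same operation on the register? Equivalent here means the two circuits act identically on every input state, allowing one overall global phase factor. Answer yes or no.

No — the two circuits implement different unitaries, even allowing a global phase.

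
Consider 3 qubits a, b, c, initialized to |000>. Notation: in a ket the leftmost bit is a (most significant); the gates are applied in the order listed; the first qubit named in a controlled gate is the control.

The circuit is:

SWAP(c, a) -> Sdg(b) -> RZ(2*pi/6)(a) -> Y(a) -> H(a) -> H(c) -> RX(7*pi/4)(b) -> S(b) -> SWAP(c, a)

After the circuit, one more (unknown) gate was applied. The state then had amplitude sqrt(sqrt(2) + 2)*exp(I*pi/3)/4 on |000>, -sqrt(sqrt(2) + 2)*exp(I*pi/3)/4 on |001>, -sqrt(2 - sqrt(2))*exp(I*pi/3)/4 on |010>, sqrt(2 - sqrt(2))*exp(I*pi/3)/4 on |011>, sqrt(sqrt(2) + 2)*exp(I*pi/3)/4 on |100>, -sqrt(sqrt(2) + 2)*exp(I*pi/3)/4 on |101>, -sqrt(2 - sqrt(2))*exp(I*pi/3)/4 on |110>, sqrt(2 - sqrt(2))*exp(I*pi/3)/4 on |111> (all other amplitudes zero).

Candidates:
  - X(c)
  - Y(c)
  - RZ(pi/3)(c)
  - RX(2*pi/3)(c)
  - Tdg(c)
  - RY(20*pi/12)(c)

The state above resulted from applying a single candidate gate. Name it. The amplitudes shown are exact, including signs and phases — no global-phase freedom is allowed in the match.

It was X(c) that produced the state shown.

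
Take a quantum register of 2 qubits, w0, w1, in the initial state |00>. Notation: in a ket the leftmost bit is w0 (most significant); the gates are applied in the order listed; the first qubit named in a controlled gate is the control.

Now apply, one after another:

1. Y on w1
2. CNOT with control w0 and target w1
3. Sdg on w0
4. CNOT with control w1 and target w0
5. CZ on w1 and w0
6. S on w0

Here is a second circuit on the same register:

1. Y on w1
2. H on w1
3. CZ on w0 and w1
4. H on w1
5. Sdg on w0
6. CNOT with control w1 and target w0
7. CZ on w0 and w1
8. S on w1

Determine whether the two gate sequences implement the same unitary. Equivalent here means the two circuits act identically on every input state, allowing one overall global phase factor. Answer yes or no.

No — the two circuits implement different unitaries, even allowing a global phase.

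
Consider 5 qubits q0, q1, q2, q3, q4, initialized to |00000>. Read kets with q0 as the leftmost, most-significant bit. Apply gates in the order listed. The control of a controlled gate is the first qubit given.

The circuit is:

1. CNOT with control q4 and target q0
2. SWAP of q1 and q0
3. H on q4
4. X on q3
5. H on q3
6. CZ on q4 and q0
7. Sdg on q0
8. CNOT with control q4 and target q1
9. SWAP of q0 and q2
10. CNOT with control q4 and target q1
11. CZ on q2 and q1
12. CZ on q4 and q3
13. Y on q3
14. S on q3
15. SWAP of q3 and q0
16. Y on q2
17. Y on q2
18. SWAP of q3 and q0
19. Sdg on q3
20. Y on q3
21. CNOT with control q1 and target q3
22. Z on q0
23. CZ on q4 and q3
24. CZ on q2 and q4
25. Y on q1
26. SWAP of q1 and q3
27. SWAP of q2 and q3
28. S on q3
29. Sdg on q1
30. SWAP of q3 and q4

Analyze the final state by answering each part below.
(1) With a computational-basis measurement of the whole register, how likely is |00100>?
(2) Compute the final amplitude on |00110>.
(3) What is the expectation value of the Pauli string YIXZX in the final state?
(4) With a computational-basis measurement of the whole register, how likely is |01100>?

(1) Outcome |00100> occurs with probability 1/4. Key observation: gates 13-20 undo each other exactly, leaving only the rest of the circuit to track.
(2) |00110> carries amplitude I/2 in the final state.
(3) In the final state, YIXZX has expectation 0.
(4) Outcome |01100> occurs with probability 1/4.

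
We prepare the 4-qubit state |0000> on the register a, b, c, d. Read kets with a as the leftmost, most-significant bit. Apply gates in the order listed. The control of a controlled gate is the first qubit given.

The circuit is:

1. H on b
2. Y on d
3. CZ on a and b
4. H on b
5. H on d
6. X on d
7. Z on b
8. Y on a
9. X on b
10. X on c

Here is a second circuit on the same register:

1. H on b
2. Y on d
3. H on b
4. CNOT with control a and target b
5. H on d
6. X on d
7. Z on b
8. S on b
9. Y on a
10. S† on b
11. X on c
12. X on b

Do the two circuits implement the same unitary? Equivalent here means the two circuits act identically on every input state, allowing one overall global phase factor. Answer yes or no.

Yes: on every input state the two circuits agree up to one overall phase factor.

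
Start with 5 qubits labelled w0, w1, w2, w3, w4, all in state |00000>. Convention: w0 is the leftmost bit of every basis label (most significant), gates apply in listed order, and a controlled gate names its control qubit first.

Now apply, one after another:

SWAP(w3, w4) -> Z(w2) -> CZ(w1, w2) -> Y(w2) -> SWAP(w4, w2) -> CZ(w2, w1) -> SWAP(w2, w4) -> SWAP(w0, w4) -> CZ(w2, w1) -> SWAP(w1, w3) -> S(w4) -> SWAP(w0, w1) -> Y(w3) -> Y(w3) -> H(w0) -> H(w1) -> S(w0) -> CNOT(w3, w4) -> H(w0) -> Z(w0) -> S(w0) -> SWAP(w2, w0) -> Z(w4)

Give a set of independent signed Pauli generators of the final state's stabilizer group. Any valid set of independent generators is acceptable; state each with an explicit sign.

One valid set of independent stabilizer generators is +IXIII, -IIXII, -ZIIII, +IIIZI, +IIIIZ (any independent generating set of the same group is equally correct).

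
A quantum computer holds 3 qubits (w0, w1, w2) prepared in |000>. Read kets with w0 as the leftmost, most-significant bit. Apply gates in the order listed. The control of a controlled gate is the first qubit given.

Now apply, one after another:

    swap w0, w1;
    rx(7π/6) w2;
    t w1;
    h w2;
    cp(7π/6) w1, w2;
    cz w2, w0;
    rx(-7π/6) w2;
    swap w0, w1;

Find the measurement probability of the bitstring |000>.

A full measurement returns |000> with probability 3/8.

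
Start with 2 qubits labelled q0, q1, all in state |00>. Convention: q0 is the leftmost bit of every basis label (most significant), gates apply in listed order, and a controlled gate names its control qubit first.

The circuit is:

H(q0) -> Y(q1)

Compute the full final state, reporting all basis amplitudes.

The final amplitudes are 0 on |00>, sqrt(2)*I/2 on |01>, 0 on |10>, sqrt(2)*I/2 on |11>.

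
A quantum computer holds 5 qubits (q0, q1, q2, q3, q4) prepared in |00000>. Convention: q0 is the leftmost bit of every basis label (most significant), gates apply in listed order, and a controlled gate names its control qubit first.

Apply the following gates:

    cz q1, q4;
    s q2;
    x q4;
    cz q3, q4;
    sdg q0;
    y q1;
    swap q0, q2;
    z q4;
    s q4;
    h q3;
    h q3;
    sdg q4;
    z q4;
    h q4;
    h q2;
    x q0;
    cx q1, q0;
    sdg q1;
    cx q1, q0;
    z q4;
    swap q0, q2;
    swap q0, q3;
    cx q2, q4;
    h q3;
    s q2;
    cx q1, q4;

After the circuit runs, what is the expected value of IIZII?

In the final state, IIZII has expectation -1.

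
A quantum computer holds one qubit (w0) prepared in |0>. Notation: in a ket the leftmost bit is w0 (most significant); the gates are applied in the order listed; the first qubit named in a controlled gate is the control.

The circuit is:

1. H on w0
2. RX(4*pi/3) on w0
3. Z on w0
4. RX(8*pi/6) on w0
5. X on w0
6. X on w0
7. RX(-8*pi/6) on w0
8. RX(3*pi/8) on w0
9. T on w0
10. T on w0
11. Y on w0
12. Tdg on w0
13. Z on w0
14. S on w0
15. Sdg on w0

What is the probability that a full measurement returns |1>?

The probability of measuring |1> is 1/2. Key observation: gates 4-7 undo each other exactly, leaving only the rest of the circuit to track.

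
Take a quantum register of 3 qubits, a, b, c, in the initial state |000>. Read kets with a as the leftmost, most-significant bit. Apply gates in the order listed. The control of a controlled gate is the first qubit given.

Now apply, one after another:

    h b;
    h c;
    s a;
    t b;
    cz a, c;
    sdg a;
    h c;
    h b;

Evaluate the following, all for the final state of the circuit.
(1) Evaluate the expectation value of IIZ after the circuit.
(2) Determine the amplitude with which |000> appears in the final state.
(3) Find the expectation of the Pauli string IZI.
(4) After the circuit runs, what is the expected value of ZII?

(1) In the final state, IIZ has expectation 1.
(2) |000> carries amplitude 1/2 + exp(I*pi/4)/2 in the final state.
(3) In the final state, IZI has expectation sqrt(2)/2.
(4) The observable ZII averages to 1.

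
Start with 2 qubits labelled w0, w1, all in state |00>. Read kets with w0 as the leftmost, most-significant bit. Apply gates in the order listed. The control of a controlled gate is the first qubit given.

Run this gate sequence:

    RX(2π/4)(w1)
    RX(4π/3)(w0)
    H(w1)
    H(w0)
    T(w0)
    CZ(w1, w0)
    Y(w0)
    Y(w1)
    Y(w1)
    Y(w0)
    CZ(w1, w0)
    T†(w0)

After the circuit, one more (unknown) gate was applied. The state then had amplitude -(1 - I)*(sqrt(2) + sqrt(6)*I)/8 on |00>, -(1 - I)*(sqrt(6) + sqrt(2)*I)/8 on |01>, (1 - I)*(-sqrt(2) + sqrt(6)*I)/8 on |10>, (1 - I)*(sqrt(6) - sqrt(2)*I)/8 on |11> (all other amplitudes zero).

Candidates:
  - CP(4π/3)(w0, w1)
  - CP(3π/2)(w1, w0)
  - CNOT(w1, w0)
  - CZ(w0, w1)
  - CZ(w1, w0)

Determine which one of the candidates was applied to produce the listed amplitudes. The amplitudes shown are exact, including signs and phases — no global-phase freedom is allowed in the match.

It was CNOT(w1, w0) that produced the state shown. Key observation: gates 5-12 undo each other exactly, leaving only the rest of the circuit to track.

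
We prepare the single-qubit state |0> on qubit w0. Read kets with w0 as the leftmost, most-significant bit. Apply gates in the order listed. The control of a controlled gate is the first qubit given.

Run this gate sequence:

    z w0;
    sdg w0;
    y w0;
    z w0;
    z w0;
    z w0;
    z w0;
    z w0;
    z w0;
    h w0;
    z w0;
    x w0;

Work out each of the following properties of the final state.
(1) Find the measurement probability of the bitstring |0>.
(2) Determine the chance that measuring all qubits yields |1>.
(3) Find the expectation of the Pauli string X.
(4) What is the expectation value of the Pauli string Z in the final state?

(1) The probability of measuring |0> is 1/2.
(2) Outcome |1> occurs with probability 1/2.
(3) The observable X averages to 1.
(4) In the final state, Z has expectation 0.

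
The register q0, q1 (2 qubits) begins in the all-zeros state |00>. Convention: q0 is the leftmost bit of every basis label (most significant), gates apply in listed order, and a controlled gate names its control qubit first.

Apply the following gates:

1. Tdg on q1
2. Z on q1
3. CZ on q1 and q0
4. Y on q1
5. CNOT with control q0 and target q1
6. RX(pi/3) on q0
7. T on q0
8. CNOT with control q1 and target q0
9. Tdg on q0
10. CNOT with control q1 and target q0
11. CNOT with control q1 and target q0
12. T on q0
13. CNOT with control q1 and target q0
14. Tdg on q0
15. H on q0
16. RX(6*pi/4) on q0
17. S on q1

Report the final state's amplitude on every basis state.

The final amplitudes are 0 on |00>, I*(-1 + sqrt(3))*(1 - I)/4 on |01>, 0 on |10>, I*(1 + sqrt(3))*(1 - I)/4 on |11>.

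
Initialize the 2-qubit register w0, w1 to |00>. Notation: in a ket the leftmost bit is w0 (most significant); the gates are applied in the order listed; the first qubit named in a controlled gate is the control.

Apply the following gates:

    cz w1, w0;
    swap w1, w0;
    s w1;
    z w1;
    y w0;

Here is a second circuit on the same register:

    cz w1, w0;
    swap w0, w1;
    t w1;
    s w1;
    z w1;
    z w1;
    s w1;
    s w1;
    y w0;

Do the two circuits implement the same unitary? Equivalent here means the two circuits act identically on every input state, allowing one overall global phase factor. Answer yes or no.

No — the two circuits implement different unitaries, even allowing a global phase.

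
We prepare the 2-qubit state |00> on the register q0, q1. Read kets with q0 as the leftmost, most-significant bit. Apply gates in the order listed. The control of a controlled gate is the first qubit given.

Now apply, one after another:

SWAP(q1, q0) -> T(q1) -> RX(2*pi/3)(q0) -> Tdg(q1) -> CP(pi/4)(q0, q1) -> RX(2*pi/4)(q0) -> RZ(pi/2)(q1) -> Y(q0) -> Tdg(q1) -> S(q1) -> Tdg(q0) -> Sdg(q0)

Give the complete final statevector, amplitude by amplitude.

After the circuit, the state carries amplitude (sqrt(2) + sqrt(6))*exp(3*I*pi/4)/4 on |00>, 0 on |01>, I*(-sqrt(2) + sqrt(6))/4 on |10>, 0 on |11>.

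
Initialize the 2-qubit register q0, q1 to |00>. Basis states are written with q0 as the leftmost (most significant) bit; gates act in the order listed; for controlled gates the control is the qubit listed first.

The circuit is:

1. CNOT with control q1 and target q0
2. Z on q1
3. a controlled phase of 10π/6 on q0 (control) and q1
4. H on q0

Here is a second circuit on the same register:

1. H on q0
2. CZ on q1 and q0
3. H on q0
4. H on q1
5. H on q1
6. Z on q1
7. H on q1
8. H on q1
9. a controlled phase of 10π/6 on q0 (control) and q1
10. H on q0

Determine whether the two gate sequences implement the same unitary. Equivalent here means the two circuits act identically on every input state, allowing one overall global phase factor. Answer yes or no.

Yes: on every input state the two circuits agree up to one overall phase factor.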